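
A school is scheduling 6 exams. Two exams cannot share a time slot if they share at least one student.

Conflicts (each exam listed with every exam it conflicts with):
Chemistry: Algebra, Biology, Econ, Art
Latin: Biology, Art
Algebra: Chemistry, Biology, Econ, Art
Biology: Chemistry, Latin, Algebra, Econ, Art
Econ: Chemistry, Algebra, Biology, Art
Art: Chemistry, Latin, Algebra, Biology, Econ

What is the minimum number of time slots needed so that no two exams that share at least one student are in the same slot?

Chemistry, Algebra, Biology, Econ, Art are mutually in conflict, so at least 5 time slots are needed.
5 time slots suffice: Chemistry=4, Latin=3, Algebra=3, Biology=1, Econ=5, Art=2. Every pair that conflicts lands in different time slots.

5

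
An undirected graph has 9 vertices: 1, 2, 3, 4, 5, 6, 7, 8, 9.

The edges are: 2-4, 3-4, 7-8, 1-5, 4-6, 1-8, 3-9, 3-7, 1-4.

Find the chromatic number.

The cycle 8-7-3-4-1-8 has odd length 5, so it cannot be 2-colored; at least 3 colors are needed.
3 colors suffice: color red → {4, 5, 7, 9}; color blue → {1, 2, 3, 6}; color green → {8}. Each edge has distinct colors on its endpoints.

3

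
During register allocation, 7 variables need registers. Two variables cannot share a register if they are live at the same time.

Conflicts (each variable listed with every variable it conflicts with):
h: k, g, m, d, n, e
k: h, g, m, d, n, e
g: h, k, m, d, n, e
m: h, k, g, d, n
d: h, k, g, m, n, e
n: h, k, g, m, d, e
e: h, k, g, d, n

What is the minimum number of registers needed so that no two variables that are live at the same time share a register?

h, k, g, d, n, e pairwise conflict, so at least 6 registers are needed.
6 registers suffice: h=4, k=3, g=5, m=6, d=1, n=2, e=6. Every pair that conflicts lands in different registers.

6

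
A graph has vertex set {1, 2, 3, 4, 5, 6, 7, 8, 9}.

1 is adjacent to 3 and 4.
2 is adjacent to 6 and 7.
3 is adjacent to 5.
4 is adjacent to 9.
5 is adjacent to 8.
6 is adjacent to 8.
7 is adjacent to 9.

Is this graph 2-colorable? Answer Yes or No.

The cycle 6-8-5-3-1-4-9-7-2-6 has odd length 9, so it cannot be 2-colored; at least 3 colors are needed.
So 2 colors are not enough.

No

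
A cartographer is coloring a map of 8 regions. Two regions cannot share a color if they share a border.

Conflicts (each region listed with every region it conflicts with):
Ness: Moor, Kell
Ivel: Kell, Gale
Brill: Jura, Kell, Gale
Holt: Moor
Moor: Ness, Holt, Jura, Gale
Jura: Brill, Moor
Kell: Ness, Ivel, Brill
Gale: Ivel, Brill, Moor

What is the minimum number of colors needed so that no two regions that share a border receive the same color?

The cycle Kell-Brill-Jura-Moor-Ness-Kell has odd length 5, so it cannot be 2-colored; at least 3 colors are needed.
A valid assignment using 3 colors: Ness=2, Ivel=3, Brill=3, Holt=2, Moor=1, Jura=2, Kell=1, Gale=2. Every pair that conflicts lands in different colors.

3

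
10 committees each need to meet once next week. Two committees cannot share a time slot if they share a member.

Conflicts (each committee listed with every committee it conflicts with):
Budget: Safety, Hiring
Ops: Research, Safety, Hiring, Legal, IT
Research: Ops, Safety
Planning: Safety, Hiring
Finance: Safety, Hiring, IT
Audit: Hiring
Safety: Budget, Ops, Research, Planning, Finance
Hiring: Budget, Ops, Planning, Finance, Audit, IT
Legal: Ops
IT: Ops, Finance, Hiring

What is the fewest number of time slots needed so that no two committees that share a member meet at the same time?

3

Ops, Research, Safety pairwise conflict, so at least 3 time slots are needed.
3 time slots suffice: Budget=2, Ops=2, Research=3, Planning=2, Finance=2, Audit=2, Safety=1, Hiring=1, Legal=1, IT=3. No two conflicting committees share a time slot.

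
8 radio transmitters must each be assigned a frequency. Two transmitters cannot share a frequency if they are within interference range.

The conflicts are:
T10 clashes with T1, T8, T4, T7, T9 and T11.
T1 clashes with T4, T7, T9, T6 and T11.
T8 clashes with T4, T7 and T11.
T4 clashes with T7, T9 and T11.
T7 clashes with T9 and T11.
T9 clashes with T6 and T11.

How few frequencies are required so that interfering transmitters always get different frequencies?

T10, T1, T4, T7, T9, T11 are mutually in conflict, so at least 6 frequencies are needed.
6 frequencies suffice: frequency 1 → {T10, T6}; frequency 2 → {T1, T8}; frequency 3 → {T9}; frequency 4 → {T11}; frequency 5 → {T4}; frequency 6 → {T7}. Every pair that conflicts lands in different frequencies.

6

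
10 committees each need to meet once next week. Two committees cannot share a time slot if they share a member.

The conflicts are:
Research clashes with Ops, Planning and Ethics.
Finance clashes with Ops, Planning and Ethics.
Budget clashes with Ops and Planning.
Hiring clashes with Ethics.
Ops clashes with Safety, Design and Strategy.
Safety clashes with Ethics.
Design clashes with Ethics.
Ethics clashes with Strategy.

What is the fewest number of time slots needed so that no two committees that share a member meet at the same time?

Finance and Planning conflict, so at least 2 time slots are needed.
2 time slots suffice: time slot 1 → {Ops, Planning, Ethics}; time slot 2 → {Research, Finance, Budget, Hiring, Safety, Design, Strategy}. No two conflicting committees share a time slot.

2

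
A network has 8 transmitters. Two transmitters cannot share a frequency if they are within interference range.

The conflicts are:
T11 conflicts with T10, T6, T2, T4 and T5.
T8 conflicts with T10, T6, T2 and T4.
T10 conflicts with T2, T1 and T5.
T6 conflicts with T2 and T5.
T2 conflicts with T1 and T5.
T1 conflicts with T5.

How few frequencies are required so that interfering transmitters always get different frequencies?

4

T10, T2, T1, T5 pairwise conflict, so at least 4 frequencies are needed.
Using 4 frequencies: T11=3, T8=2, T10=4, T6=4, T2=1, T1=3, T4=1, T5=2. No two conflicting transmitters share a frequency.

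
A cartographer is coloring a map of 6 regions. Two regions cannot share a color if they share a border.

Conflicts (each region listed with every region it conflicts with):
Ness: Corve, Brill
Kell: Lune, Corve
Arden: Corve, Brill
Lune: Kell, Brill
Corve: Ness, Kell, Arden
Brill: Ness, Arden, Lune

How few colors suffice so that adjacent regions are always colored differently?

The cycle Kell-Corve-Ness-Brill-Lune-Kell has odd length 5, so it cannot be 2-colored; at least 3 colors are needed.
3 colors suffice: color 1 → {Corve, Brill}; color 2 → {Ness, Kell, Arden}; color 3 → {Lune}. No two conflicting regions share a color.

3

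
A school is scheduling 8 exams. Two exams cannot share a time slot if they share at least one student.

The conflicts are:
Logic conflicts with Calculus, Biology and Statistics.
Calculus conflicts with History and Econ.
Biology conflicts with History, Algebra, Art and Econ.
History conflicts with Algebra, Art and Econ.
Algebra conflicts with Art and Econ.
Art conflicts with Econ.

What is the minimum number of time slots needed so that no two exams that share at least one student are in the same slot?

Biology, History, Algebra, Art, Econ pairwise conflict, so at least 5 time slots are needed.
5 time slots suffice: time slot 1 → {Logic, Econ}; time slot 2 → {Calculus, Biology, Statistics}; time slot 3 → {History}; time slot 4 → {Art}; time slot 5 → {Algebra}. No two conflicting exams share a time slot.

5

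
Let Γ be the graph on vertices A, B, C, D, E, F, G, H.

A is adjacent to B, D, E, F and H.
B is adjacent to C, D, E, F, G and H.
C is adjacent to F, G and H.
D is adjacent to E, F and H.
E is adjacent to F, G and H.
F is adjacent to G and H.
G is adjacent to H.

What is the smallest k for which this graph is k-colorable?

A, B, D, E, F, H form a clique, so at least 6 colors are needed.
A valid assignment using 6 colors: A=6, B=1, C=4, D=5, E=4, F=3, G=5, H=2. Each edge has distinct colors on its endpoints.

6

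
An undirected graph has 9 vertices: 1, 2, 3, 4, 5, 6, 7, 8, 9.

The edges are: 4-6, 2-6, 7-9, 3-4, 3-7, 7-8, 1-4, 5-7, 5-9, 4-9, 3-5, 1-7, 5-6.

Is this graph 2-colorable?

3, 5, 7 form a triangle, so at least 3 colors are needed.
So 2 colors are not enough.

No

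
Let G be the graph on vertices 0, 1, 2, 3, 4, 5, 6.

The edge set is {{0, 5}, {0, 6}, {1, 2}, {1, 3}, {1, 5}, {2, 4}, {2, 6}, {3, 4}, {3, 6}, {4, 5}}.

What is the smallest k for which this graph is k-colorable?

The cycle 5-4-3-6-0-5 has odd length 5, so it cannot be 2-colored; at least 3 colors are needed.
3 colors suffice: color a → {2, 3, 5}; color b → {1, 4, 6}; color c → {0}. Each edge has distinct colors on its endpoints.

3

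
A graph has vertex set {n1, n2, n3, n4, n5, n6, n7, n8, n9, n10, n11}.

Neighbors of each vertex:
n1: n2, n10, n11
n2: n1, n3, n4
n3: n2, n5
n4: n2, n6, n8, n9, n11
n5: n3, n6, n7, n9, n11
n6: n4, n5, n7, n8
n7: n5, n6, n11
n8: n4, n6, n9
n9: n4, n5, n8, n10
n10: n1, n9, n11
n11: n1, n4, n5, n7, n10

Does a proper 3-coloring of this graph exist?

The chromatic number is 3. n4, n6, n8 are mutually adjacent, so at least 3 colors are needed.
3 colors suffice: color 1 → {n4, n5, n10}; color 2 → {n2, n6, n9, n11}; color 3 → {n1, n3, n7, n8}.
That is already a proper 3-coloring.

Yes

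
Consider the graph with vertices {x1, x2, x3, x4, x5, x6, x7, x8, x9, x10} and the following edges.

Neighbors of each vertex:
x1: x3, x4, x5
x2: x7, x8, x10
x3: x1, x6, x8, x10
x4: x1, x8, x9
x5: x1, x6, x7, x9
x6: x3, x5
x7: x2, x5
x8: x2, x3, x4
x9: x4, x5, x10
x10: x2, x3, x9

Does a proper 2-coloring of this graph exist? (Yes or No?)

The cycle x9-x10-x2-x8-x4-x9 has odd length 5, so it cannot be 2-colored; at least 3 colors are needed.
So 2 colors are not enough.

No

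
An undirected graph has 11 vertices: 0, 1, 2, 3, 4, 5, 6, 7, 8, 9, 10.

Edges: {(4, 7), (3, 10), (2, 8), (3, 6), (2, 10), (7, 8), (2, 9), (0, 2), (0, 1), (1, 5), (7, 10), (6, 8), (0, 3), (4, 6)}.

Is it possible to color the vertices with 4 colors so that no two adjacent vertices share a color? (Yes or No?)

The chromatic number is 3. The cycle 6-3-0-2-8-6 has odd length 5, so it cannot be 2-colored; at least 3 colors are needed.
3 colors suffice: color red → {1, 2, 3, 7}; color blue → {0, 4, 5, 8, 9, 10}; color green → {6}.
Since 4 ≥ 3, a proper 4-coloring certainly exists.

Yes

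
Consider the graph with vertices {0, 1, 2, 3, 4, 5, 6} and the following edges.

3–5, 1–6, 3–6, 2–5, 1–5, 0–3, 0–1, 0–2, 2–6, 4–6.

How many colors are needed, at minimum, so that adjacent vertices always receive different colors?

2

0 and 3 are adjacent, so at least 2 colors are needed.
2 colors suffice: color a → {0, 5, 6}; color b → {1, 2, 3, 4}. Each edge has distinct colors on its endpoints.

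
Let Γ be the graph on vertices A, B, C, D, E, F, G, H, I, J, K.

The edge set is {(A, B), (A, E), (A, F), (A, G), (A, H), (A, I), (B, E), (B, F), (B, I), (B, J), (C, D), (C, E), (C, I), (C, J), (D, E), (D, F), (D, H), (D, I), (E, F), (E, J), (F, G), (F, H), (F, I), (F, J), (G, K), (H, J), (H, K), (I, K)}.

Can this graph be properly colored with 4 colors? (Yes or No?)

The chromatic number is 4. B, E, F, J form a clique, so at least 4 colors are needed.
4 colors suffice: color 1 → {C, F, K}; color 2 → {A, D, J}; color 3 → {E, G, H, I}; color 4 → {B}.
That is already a proper 4-coloring.

Yes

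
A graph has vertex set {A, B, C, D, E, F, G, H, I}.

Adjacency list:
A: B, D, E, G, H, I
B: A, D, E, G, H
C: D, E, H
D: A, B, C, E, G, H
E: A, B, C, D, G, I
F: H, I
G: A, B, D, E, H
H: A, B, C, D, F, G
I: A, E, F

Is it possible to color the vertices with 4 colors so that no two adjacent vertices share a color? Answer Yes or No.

No

A, B, D, G, H form a clique, so at least 5 colors are needed.
So 4 colors are not enough.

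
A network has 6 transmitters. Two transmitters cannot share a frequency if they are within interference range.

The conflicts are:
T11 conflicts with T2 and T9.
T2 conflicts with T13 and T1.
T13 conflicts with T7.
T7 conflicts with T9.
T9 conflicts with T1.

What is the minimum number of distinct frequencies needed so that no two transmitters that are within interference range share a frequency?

3

The cycle T13-T2-T1-T9-T7-T13 has odd length 5, so it cannot be 2-colored; at least 3 frequencies are needed.
Using 3 frequencies: T11=2, T2=1, T13=3, T7=2, T9=1, T1=2. Each listed conflict is separated.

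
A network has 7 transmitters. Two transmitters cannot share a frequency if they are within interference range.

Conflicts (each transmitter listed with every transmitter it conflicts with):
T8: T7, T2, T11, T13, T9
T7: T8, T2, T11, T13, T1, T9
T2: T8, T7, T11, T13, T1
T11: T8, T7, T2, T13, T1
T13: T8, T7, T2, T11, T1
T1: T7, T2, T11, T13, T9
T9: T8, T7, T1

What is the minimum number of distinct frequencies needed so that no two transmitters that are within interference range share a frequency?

5

T7, T2, T11, T13, T1 are mutually in conflict, so at least 5 frequencies are needed.
A valid assignment using 5 frequencies: T8=3, T7=1, T2=2, T11=4, T13=5, T1=3, T9=2. Each listed conflict is separated.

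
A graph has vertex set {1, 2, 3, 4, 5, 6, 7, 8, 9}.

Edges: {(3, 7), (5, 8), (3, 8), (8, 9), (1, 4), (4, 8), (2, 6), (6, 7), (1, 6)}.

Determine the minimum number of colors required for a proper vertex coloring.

2 and 6 are adjacent, so at least 2 colors are needed.
2 colors suffice: 1=red, 2=red, 3=blue, 4=blue, 5=blue, 6=blue, 7=red, 8=red, 9=blue. No two adjacent vertices share a color.

2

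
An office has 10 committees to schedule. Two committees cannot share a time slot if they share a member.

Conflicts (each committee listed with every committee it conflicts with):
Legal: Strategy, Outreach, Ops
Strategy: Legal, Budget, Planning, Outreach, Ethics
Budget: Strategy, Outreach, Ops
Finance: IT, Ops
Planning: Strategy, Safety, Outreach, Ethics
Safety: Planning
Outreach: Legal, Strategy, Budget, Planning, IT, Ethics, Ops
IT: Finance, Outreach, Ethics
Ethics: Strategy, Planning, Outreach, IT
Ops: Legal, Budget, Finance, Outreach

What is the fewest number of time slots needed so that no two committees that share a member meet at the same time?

4

Strategy, Planning, Outreach, Ethics pairwise conflict, so at least 4 time slots are needed.
A valid assignment using 4 time slots: Legal=3, Strategy=2, Budget=3, Finance=1, Planning=4, Safety=1, Outreach=1, IT=2, Ethics=3, Ops=2. Every pair that conflicts lands in different time slots.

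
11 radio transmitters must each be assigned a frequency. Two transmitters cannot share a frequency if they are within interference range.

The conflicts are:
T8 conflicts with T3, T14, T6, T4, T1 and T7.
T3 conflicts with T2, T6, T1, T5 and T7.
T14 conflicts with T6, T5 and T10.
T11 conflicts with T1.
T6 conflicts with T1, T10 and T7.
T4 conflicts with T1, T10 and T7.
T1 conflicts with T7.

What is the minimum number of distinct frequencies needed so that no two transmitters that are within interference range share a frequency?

T8, T3, T6, T1, T7 all conflict with each other, so at least 5 frequencies are needed.
A valid assignment using 5 frequencies: T8=1, T3=3, T14=2, T11=1, T2=1, T6=4, T4=3, T1=2, T5=1, T10=1, T7=5. No two conflicting transmitters share a frequency.

5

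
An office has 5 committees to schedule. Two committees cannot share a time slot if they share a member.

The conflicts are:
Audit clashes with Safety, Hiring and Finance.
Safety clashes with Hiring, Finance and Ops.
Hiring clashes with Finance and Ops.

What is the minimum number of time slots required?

4

Audit, Safety, Hiring, Finance are mutually in conflict, so at least 4 time slots are needed.
A valid assignment using 4 time slots: Audit=3, Safety=2, Hiring=1, Finance=4, Ops=3. No two conflicting committees share a time slot.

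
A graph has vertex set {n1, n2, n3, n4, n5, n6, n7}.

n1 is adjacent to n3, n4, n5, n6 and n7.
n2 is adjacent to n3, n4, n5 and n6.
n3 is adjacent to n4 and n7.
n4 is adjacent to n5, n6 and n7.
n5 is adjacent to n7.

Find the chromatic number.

n1, n4, n5, n7 are mutually adjacent (a clique of size 4), so at least 4 colors are needed.
One proper 4-coloring: n1=2, n2=2, n3=3, n4=1, n5=3, n6=3, n7=4. Each edge has distinct colors on its endpoints.

4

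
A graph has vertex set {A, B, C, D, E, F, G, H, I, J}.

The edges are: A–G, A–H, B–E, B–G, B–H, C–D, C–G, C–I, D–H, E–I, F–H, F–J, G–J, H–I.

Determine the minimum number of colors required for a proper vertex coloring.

The cycle J-F-H-B-G-J has odd length 5, so it cannot be 2-colored; at least 3 colors are needed.
3 colors suffice: color 1 → {E, G, H}; color 2 → {A, B, C, F}; color 3 → {D, I, J}. Every edge joins two different colors.

3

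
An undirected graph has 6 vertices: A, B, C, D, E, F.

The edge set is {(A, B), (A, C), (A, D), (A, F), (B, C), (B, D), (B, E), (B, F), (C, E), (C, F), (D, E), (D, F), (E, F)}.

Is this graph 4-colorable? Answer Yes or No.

The chromatic number is 4. B, C, E, F are mutually adjacent (a clique of size 4), so at least 4 colors are needed.
4 colors suffice: A=3, B=1, C=4, D=4, E=3, F=2.
That is already a proper 4-coloring.

Yes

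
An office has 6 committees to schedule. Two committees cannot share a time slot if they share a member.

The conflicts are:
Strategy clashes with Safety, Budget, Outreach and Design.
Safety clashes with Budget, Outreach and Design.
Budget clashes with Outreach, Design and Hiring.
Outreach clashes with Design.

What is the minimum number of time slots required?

5

Strategy, Safety, Budget, Outreach, Design are mutually in conflict, so at least 5 time slots are needed.
5 time slots suffice: time slot 1 → {Budget}; time slot 2 → {Safety, Hiring}; time slot 3 → {Strategy}; time slot 4 → {Outreach}; time slot 5 → {Design}. No two conflicting committees share a time slot.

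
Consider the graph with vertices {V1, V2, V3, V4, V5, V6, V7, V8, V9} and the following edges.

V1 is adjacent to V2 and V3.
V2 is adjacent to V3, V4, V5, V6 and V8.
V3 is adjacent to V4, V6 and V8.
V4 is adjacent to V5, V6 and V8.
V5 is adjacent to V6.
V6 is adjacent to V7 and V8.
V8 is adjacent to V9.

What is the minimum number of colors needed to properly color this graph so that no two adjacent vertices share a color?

V2, V3, V4, V6, V8 are mutually adjacent (a clique of size 5), so at least 5 colors are needed.
5 colors suffice: color 1 → {V2, V7, V9}; color 2 → {V1, V6}; color 3 → {V5, V8}; color 4 → {V3}; color 5 → {V4}. Each edge has distinct colors on its endpoints.

5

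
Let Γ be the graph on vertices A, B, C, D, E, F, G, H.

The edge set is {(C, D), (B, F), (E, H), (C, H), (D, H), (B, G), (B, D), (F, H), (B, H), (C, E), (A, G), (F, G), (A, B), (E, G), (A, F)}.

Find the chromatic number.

A, B, F, G are mutually adjacent (a clique of size 4), so at least 4 colors are needed.
4 colors suffice: A=4, B=1, C=1, D=3, E=3, F=3, G=2, H=2. Every edge joins two different colors.

4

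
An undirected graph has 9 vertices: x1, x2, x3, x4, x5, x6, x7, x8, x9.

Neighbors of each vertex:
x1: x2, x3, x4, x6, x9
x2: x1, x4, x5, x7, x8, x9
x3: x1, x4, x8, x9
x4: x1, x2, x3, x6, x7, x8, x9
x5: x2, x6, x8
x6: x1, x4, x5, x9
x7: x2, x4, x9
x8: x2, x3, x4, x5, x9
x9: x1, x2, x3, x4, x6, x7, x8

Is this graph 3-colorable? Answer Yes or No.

No

x2, x4, x7, x9 are pairwise adjacent (a clique of size 4), so at least 4 colors are needed.
So 3 colors are not enough.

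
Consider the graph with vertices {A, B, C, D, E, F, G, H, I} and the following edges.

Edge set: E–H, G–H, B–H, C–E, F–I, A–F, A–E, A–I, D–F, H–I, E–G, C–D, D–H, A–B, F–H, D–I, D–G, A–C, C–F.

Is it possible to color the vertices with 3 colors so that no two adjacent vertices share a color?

D, F, H, I are mutually adjacent (a clique of size 4), so at least 4 colors are needed.
So 3 colors are not enough.

No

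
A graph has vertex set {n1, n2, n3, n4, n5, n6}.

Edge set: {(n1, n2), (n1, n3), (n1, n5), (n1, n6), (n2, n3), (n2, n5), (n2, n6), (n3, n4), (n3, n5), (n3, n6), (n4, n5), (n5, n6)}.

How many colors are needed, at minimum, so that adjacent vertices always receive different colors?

5

n1, n2, n3, n5, n6 are pairwise adjacent (a clique of size 5), so at least 5 colors are needed.
One proper 5-coloring: n1=4, n2=5, n3=2, n4=3, n5=1, n6=3. Each edge has distinct colors on its endpoints.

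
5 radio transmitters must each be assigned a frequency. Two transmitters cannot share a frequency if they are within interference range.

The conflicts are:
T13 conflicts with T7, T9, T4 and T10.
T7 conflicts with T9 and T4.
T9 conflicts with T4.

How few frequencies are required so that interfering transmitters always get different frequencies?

4

T13, T7, T9, T4 all conflict with each other, so at least 4 frequencies are needed.
A valid assignment using 4 frequencies: T13=1, T7=4, T9=3, T4=2, T10=2. Each listed conflict is separated.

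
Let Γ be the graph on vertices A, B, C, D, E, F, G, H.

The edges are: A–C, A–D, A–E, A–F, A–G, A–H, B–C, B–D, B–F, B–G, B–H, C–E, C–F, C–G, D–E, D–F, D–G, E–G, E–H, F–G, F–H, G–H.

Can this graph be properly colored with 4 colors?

The chromatic number is 4. A, C, E, G are pairwise adjacent (a clique of size 4), so at least 4 colors are needed.
4 colors suffice: color 1 → {G}; color 2 → {A, B}; color 3 → {E, F}; color 4 → {C, D, H}.
That is already a proper 4-coloring.

Yes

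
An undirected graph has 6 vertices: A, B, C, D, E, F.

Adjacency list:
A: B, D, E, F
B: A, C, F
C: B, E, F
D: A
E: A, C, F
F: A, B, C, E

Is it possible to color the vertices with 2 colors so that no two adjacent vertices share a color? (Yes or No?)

A, B, F are pairwise adjacent, so at least 3 colors are needed.
So 2 colors are not enough.

No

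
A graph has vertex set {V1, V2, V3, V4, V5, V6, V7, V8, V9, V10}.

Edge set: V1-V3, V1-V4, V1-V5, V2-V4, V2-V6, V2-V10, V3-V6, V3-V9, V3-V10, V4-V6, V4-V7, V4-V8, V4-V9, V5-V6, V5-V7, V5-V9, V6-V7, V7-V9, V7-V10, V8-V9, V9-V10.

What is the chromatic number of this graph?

3

V4, V8, V9 form a triangle, so at least 3 colors are needed.
One proper 3-coloring: V1=2, V2=3, V3=3, V4=1, V5=1, V6=2, V7=3, V8=3, V9=2, V10=1. No two adjacent vertices share a color.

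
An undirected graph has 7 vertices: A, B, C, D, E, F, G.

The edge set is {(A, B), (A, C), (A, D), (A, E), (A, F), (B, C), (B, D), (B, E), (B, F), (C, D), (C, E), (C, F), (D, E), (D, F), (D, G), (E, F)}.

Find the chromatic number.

A, B, C, D, E, F form a clique, so at least 6 colors are needed.
6 colors suffice: color 1 → {D}; color 2 → {A, G}; color 3 → {E}; color 4 → {F}; color 5 → {B}; color 6 → {C}. No two adjacent vertices share a color.

6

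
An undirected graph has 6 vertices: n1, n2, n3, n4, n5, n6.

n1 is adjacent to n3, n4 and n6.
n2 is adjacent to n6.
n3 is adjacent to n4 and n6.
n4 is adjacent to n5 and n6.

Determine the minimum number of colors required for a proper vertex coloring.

4

n1, n3, n4, n6 are pairwise adjacent (a clique of size 4), so at least 4 colors are needed.
4 colors suffice: color 1 → {n2, n4}; color 2 → {n5, n6}; color 3 → {n1}; color 4 → {n3}. No two adjacent vertices share a color.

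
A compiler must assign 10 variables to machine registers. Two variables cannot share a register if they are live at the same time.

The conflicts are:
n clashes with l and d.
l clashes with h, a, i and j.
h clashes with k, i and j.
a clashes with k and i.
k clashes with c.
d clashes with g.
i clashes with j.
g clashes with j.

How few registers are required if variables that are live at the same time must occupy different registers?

l, h, i, j all conflict with each other, so at least 4 registers are needed.
A valid assignment using 4 registers: n=2, l=1, h=4, a=2, k=1, d=1, i=3, g=3, j=2, c=2. Every pair that conflicts lands in different registers.

4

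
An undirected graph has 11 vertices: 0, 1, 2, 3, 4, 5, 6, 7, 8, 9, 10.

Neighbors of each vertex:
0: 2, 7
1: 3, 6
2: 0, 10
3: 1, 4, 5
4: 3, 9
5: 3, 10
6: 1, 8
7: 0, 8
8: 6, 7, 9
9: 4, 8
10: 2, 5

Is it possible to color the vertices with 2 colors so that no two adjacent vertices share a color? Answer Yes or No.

No

The cycle 8-7-0-2-10-5-3-1-6-8 has odd length 9, so it cannot be 2-colored; at least 3 colors are needed.
So 2 colors are not enough.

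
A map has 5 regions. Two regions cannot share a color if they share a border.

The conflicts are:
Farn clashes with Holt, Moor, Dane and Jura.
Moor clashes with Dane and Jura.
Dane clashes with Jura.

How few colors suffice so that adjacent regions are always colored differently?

4

Farn, Moor, Dane, Jura are mutually in conflict, so at least 4 colors are needed.
4 colors suffice: color 1 → {Farn}; color 2 → {Holt, Moor}; color 3 → {Dane}; color 4 → {Jura}. Every pair that conflicts lands in different colors.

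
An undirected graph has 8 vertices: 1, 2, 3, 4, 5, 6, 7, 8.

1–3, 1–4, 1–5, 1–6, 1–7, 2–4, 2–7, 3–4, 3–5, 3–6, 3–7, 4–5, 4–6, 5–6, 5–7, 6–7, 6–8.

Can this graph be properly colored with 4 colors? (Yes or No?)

No

1, 3, 4, 5, 6 are mutually adjacent (a clique of size 5), so at least 5 colors are needed.
So 4 colors are not enough.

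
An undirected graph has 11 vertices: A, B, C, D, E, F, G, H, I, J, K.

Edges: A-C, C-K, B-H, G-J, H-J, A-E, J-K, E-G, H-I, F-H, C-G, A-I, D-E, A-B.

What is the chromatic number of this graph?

A and E are adjacent, so at least 2 colors are needed.
2 colors suffice: color 1 → {A, D, G, H, K}; color 2 → {B, C, E, F, I, J}. No two adjacent vertices share a color.

2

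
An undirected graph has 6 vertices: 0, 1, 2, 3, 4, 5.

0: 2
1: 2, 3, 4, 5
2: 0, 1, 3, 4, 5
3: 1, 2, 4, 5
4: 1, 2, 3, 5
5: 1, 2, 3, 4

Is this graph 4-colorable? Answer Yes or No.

1, 2, 3, 4, 5 form a clique, so at least 5 colors are needed.
So 4 colors are not enough.

No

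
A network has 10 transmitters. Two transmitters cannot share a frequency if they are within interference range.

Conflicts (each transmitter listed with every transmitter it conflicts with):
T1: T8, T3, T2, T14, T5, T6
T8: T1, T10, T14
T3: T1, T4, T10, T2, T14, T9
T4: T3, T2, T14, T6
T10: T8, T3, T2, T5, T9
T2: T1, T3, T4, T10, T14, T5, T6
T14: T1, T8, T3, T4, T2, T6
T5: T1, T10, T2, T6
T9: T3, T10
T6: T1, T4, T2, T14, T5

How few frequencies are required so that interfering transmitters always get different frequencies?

4

T3, T4, T2, T14 are mutually in conflict, so at least 4 frequencies are needed.
A valid assignment using 4 frequencies: T1=4, T8=1, T3=3, T4=4, T10=4, T2=1, T14=2, T5=2, T9=1, T6=3. Each listed conflict is separated.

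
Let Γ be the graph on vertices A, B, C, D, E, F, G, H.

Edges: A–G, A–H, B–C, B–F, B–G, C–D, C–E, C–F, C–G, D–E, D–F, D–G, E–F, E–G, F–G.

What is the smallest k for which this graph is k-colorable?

C, D, E, F, G are mutually adjacent (a clique of size 5), so at least 5 colors are needed.
One proper 5-coloring: A=2, B=4, C=2, D=4, E=5, F=3, G=1, H=1. No two adjacent vertices share a color.

5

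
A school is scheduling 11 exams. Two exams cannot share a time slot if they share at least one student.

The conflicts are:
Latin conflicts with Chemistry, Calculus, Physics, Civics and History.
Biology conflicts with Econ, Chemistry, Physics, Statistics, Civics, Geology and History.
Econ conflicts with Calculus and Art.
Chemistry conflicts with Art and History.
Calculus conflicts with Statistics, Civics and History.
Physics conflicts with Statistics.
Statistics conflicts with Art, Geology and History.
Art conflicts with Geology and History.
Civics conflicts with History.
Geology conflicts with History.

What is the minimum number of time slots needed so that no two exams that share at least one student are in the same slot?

Latin, Calculus, Civics, History pairwise conflict, so at least 4 time slots are needed.
A valid assignment using 4 time slots: Latin=2, Biology=2, Econ=1, Chemistry=3, Calculus=4, Physics=1, Statistics=3, Art=2, Civics=3, Geology=4, History=1. Each listed conflict is separated.

4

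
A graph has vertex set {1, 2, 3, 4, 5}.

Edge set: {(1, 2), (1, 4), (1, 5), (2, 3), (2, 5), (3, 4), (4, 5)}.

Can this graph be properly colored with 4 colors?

Yes

The chromatic number is 3. 1, 4, 5 form a triangle, so at least 3 colors are needed.
A valid assignment using 3 colors: 1=red, 2=blue, 3=red, 4=blue, 5=green.
Since 4 ≥ 3, a proper 4-coloring certainly exists.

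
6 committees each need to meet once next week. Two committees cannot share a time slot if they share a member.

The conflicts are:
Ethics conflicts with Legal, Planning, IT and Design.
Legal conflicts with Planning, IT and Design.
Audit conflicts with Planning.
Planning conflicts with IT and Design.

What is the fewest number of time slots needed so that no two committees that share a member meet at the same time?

Ethics, Legal, Planning, IT pairwise conflict, so at least 4 time slots are needed.
Using 4 time slots: Ethics=2, Legal=3, Audit=2, Planning=1, IT=4, Design=4. Every pair that conflicts lands in different time slots.

4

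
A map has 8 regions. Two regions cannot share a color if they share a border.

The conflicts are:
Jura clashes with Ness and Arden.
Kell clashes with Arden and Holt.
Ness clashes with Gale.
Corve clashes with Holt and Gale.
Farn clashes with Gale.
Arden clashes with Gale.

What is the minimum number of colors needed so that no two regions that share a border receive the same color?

The cycle Holt-Kell-Arden-Gale-Corve-Holt has odd length 5, so it cannot be 2-colored; at least 3 colors are needed.
3 colors suffice: color 1 → {Jura, Kell, Gale}; color 2 → {Ness, Corve, Farn, Arden}; color 3 → {Holt}. No two conflicting regions share a color.

3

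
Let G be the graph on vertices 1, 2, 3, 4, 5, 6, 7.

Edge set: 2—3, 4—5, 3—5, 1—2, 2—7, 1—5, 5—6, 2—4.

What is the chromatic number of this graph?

1 and 2 are adjacent, so at least 2 colors are needed.
2 colors suffice: 1=b, 2=a, 3=b, 4=b, 5=a, 6=b, 7=b. No two adjacent vertices share a color.

2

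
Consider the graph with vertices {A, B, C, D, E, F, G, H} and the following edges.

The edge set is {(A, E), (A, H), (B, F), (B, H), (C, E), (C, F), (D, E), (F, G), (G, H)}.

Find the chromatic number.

2

D and E are adjacent, so at least 2 colors are needed.
2 colors suffice: A=2, B=2, C=2, D=2, E=1, F=1, G=2, H=1. Each edge has distinct colors on its endpoints.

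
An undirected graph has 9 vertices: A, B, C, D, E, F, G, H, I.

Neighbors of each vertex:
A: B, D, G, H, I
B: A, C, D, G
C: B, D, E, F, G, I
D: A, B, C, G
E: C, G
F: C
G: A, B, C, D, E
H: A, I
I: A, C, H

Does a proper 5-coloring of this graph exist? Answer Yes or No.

The chromatic number is 4. B, C, D, G form a clique, so at least 4 colors are needed.
4 colors suffice: color red → {A, C}; color blue → {F, G, I}; color green → {D, E, H}; color yellow → {B}.
Since 5 ≥ 4, a proper 5-coloring certainly exists.

Yes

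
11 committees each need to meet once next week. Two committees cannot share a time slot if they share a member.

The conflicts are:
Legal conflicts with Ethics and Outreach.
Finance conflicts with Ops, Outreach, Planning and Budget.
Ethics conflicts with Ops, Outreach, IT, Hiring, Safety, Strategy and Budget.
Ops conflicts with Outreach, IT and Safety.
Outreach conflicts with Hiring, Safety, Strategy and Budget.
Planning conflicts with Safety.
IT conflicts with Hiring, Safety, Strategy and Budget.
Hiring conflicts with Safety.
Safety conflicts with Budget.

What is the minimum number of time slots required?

Ethics, IT, Hiring, Safety all conflict with each other, so at least 4 time slots are needed.
4 time slots suffice: time slot 1 → {Outreach, Planning, IT}; time slot 2 → {Finance, Ethics}; time slot 3 → {Legal, Safety, Strategy}; time slot 4 → {Ops, Hiring, Budget}. No two conflicting committees share a time slot.

4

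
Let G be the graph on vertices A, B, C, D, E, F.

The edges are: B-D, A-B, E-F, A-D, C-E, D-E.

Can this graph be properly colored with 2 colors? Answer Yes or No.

No

A, B, D are mutually adjacent, so at least 3 colors are needed.
So 2 colors are not enough.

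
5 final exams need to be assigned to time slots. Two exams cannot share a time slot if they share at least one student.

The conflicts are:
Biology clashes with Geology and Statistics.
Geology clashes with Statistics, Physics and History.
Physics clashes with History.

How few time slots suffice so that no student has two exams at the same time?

3

Geology, Physics, History all conflict with each other, so at least 3 time slots are needed.
Using 3 time slots: Biology=2, Geology=1, Statistics=3, Physics=3, History=2. Every pair that conflicts lands in different time slots.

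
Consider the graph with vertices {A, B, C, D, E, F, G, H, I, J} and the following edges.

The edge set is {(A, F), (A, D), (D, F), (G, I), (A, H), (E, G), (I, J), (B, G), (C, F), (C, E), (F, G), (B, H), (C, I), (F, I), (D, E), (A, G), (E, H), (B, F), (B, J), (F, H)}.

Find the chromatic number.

F, G, I form a triangle, so at least 3 colors are needed.
One proper 3-coloring: A=3, B=3, C=2, D=2, E=1, F=1, G=2, H=2, I=3, J=1. Every edge joins two different colors.

3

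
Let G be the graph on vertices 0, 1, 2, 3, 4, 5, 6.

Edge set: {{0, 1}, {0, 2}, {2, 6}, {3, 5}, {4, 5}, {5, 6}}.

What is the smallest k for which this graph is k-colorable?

2

4 and 5 are adjacent, so at least 2 colors are needed.
2 colors suffice: color a → {1, 2, 5}; color b → {0, 3, 4, 6}. Each edge has distinct colors on its endpoints.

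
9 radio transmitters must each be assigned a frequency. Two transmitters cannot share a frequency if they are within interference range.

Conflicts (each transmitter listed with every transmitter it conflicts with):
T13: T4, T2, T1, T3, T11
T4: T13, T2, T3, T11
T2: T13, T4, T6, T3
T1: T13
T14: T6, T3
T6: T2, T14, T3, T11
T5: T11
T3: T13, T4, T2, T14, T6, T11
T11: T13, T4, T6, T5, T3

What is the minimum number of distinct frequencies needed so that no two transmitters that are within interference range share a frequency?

4

T13, T4, T2, T3 pairwise conflict, so at least 4 frequencies are needed.
A valid assignment using 4 frequencies: T13=2, T4=4, T2=3, T1=1, T14=3, T6=2, T5=1, T3=1, T11=3. No two conflicting transmitters share a frequency.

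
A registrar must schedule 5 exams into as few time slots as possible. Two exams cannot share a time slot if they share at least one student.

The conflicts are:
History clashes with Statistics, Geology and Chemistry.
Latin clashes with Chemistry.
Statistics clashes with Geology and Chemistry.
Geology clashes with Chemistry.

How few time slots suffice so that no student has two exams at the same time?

History, Statistics, Geology, Chemistry all conflict with each other, so at least 4 time slots are needed.
4 time slots suffice: time slot 1 → {Chemistry}; time slot 2 → {Latin, Geology}; time slot 3 → {History}; time slot 4 → {Statistics}. No two conflicting exams share a time slot.

4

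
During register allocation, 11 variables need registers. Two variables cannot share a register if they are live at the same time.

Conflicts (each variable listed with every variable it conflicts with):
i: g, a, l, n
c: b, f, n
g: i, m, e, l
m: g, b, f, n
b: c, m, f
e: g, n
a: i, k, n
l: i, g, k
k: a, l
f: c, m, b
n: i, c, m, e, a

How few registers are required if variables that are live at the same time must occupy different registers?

3

i, a, n pairwise conflict, so at least 3 registers are needed.
A valid assignment using 3 registers: i=2, c=2, g=1, m=2, b=3, e=2, a=3, l=3, k=1, f=1, n=1. Each listed conflict is separated.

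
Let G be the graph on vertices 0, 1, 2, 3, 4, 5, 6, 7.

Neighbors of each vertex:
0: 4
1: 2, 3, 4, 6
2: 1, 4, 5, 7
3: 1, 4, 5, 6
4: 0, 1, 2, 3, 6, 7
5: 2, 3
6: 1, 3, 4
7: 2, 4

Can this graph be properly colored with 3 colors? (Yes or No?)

1, 3, 4, 6 are pairwise adjacent (a clique of size 4), so at least 4 colors are needed.
So 3 colors are not enough.

No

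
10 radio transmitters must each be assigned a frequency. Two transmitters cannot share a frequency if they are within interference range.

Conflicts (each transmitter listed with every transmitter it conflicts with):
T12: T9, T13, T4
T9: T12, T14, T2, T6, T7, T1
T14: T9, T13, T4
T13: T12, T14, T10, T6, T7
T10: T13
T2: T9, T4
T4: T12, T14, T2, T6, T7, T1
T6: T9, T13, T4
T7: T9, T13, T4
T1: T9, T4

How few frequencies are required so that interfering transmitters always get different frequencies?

T13 and T7 conflict, so at least 2 frequencies are needed.
Using 2 frequencies: T12=2, T9=1, T14=2, T13=1, T10=2, T2=2, T4=1, T6=2, T7=2, T1=2. No two conflicting transmitters share a frequency.

2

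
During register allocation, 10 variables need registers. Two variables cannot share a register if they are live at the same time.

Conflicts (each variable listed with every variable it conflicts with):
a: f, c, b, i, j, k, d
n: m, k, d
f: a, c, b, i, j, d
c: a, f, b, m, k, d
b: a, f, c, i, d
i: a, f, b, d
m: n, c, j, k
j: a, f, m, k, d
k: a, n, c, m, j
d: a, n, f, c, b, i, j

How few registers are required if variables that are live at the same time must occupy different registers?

a, f, b, i, d are mutually in conflict, so at least 5 registers are needed.
A valid assignment using 5 registers: a=1, n=3, f=3, c=4, b=5, i=4, m=1, j=4, k=2, d=2. No two conflicting variables share a register.

5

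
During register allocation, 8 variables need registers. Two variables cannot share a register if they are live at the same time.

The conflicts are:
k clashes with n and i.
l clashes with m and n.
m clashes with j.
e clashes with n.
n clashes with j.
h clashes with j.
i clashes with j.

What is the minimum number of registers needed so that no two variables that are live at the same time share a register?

e and n conflict, so at least 2 registers are needed.
2 registers suffice: k=1, l=1, m=2, e=1, n=2, h=2, i=2, j=1. Every pair that conflicts lands in different registers.

2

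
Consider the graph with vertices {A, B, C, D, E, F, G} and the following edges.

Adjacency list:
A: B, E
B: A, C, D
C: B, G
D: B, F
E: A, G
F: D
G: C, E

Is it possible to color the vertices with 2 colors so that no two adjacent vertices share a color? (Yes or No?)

The cycle C-B-A-E-G-C has odd length 5, so it cannot be 2-colored; at least 3 colors are needed.
So 2 colors are not enough.

No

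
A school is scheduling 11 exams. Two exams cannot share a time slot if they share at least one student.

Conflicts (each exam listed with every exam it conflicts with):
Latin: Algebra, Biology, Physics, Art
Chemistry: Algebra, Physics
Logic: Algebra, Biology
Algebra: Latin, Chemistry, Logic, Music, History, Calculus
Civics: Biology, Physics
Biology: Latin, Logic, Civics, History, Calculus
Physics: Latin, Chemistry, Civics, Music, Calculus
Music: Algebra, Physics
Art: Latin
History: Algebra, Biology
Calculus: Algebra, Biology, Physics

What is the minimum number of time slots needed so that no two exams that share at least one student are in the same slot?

2

Logic and Algebra conflict, so at least 2 time slots are needed.
A valid assignment using 2 time slots: Latin=2, Chemistry=2, Logic=2, Algebra=1, Civics=2, Biology=1, Physics=1, Music=2, Art=1, History=2, Calculus=2. Each listed conflict is separated.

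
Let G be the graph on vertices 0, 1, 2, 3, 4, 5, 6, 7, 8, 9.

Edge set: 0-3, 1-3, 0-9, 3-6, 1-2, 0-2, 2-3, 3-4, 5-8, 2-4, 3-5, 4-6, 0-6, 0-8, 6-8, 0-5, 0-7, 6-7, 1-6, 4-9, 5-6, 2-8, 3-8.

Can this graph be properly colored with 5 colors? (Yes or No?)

The chromatic number is 5. 0, 3, 5, 6, 8 are mutually adjacent (a clique of size 5), so at least 5 colors are needed.
5 colors suffice: color a → {2, 6, 9}; color b → {3, 7}; color c → {0, 1, 4}; color d → {8}; color e → {5}.
That is already a proper 5-coloring.

Yes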